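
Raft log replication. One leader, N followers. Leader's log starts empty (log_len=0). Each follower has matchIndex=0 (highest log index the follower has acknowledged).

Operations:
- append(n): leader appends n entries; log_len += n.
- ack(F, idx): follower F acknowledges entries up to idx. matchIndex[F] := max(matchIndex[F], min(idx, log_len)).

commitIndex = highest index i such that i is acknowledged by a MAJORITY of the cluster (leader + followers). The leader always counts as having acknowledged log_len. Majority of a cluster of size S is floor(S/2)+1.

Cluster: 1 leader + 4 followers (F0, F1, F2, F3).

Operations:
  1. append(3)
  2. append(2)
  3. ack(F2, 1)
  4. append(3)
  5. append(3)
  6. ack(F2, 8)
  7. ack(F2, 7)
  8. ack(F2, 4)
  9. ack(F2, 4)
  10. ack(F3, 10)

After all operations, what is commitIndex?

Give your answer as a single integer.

Op 1: append 3 -> log_len=3
Op 2: append 2 -> log_len=5
Op 3: F2 acks idx 1 -> match: F0=0 F1=0 F2=1 F3=0; commitIndex=0
Op 4: append 3 -> log_len=8
Op 5: append 3 -> log_len=11
Op 6: F2 acks idx 8 -> match: F0=0 F1=0 F2=8 F3=0; commitIndex=0
Op 7: F2 acks idx 7 -> match: F0=0 F1=0 F2=8 F3=0; commitIndex=0
Op 8: F2 acks idx 4 -> match: F0=0 F1=0 F2=8 F3=0; commitIndex=0
Op 9: F2 acks idx 4 -> match: F0=0 F1=0 F2=8 F3=0; commitIndex=0
Op 10: F3 acks idx 10 -> match: F0=0 F1=0 F2=8 F3=10; commitIndex=8

Answer: 8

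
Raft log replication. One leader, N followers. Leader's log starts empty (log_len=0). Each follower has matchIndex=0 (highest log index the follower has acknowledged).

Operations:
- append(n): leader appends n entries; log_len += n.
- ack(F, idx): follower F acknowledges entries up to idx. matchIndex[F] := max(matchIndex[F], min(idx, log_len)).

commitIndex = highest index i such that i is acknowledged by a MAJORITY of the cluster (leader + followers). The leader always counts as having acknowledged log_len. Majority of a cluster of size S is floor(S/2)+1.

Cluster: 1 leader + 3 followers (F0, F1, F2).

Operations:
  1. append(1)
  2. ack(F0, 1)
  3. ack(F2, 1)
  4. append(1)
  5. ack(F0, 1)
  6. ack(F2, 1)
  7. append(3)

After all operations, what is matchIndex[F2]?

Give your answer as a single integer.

Op 1: append 1 -> log_len=1
Op 2: F0 acks idx 1 -> match: F0=1 F1=0 F2=0; commitIndex=0
Op 3: F2 acks idx 1 -> match: F0=1 F1=0 F2=1; commitIndex=1
Op 4: append 1 -> log_len=2
Op 5: F0 acks idx 1 -> match: F0=1 F1=0 F2=1; commitIndex=1
Op 6: F2 acks idx 1 -> match: F0=1 F1=0 F2=1; commitIndex=1
Op 7: append 3 -> log_len=5

Answer: 1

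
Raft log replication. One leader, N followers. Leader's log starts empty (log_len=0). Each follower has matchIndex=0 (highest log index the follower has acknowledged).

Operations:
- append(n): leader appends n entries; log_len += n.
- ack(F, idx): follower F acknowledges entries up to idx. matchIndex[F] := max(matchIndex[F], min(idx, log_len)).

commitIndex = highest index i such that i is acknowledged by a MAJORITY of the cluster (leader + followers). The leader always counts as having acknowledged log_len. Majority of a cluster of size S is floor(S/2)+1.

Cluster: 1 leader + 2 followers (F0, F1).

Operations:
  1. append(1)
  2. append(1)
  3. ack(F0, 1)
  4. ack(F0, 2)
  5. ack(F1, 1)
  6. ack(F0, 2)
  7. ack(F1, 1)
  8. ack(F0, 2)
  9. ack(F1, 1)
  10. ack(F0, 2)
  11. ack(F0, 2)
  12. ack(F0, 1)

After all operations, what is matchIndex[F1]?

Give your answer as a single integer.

Op 1: append 1 -> log_len=1
Op 2: append 1 -> log_len=2
Op 3: F0 acks idx 1 -> match: F0=1 F1=0; commitIndex=1
Op 4: F0 acks idx 2 -> match: F0=2 F1=0; commitIndex=2
Op 5: F1 acks idx 1 -> match: F0=2 F1=1; commitIndex=2
Op 6: F0 acks idx 2 -> match: F0=2 F1=1; commitIndex=2
Op 7: F1 acks idx 1 -> match: F0=2 F1=1; commitIndex=2
Op 8: F0 acks idx 2 -> match: F0=2 F1=1; commitIndex=2
Op 9: F1 acks idx 1 -> match: F0=2 F1=1; commitIndex=2
Op 10: F0 acks idx 2 -> match: F0=2 F1=1; commitIndex=2
Op 11: F0 acks idx 2 -> match: F0=2 F1=1; commitIndex=2
Op 12: F0 acks idx 1 -> match: F0=2 F1=1; commitIndex=2

Answer: 1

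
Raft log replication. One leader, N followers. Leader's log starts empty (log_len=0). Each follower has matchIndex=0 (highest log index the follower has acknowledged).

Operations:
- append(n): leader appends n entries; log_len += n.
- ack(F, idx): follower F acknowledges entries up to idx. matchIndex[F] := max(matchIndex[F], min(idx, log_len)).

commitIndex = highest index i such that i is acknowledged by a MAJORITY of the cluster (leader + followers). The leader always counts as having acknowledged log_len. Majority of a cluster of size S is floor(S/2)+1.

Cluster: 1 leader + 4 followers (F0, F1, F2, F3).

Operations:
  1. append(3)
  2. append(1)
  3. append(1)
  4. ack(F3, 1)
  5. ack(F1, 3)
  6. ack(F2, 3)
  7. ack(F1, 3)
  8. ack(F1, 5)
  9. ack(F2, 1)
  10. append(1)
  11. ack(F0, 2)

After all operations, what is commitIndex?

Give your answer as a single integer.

Op 1: append 3 -> log_len=3
Op 2: append 1 -> log_len=4
Op 3: append 1 -> log_len=5
Op 4: F3 acks idx 1 -> match: F0=0 F1=0 F2=0 F3=1; commitIndex=0
Op 5: F1 acks idx 3 -> match: F0=0 F1=3 F2=0 F3=1; commitIndex=1
Op 6: F2 acks idx 3 -> match: F0=0 F1=3 F2=3 F3=1; commitIndex=3
Op 7: F1 acks idx 3 -> match: F0=0 F1=3 F2=3 F3=1; commitIndex=3
Op 8: F1 acks idx 5 -> match: F0=0 F1=5 F2=3 F3=1; commitIndex=3
Op 9: F2 acks idx 1 -> match: F0=0 F1=5 F2=3 F3=1; commitIndex=3
Op 10: append 1 -> log_len=6
Op 11: F0 acks idx 2 -> match: F0=2 F1=5 F2=3 F3=1; commitIndex=3

Answer: 3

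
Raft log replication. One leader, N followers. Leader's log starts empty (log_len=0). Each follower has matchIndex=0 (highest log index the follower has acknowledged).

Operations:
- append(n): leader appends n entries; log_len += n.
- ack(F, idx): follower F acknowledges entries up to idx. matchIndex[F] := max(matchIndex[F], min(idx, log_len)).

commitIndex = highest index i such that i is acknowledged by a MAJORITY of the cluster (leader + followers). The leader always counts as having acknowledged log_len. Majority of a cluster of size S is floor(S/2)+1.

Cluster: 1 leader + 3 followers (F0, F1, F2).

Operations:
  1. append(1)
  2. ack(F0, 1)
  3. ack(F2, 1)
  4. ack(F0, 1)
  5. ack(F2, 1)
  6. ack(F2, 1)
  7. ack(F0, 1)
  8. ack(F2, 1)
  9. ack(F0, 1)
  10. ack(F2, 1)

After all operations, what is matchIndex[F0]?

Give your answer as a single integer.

Op 1: append 1 -> log_len=1
Op 2: F0 acks idx 1 -> match: F0=1 F1=0 F2=0; commitIndex=0
Op 3: F2 acks idx 1 -> match: F0=1 F1=0 F2=1; commitIndex=1
Op 4: F0 acks idx 1 -> match: F0=1 F1=0 F2=1; commitIndex=1
Op 5: F2 acks idx 1 -> match: F0=1 F1=0 F2=1; commitIndex=1
Op 6: F2 acks idx 1 -> match: F0=1 F1=0 F2=1; commitIndex=1
Op 7: F0 acks idx 1 -> match: F0=1 F1=0 F2=1; commitIndex=1
Op 8: F2 acks idx 1 -> match: F0=1 F1=0 F2=1; commitIndex=1
Op 9: F0 acks idx 1 -> match: F0=1 F1=0 F2=1; commitIndex=1
Op 10: F2 acks idx 1 -> match: F0=1 F1=0 F2=1; commitIndex=1

Answer: 1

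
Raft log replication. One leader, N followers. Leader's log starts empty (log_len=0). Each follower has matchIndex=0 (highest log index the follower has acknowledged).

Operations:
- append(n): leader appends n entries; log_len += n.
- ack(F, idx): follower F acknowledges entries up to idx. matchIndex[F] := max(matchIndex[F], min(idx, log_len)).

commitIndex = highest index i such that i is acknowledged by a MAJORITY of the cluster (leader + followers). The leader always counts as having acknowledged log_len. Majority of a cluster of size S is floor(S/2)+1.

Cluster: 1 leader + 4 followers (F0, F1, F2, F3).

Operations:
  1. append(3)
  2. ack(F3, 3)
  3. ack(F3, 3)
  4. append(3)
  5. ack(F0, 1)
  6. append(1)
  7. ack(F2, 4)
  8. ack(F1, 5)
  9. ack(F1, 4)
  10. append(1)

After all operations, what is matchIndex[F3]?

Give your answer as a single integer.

Answer: 3

Derivation:
Op 1: append 3 -> log_len=3
Op 2: F3 acks idx 3 -> match: F0=0 F1=0 F2=0 F3=3; commitIndex=0
Op 3: F3 acks idx 3 -> match: F0=0 F1=0 F2=0 F3=3; commitIndex=0
Op 4: append 3 -> log_len=6
Op 5: F0 acks idx 1 -> match: F0=1 F1=0 F2=0 F3=3; commitIndex=1
Op 6: append 1 -> log_len=7
Op 7: F2 acks idx 4 -> match: F0=1 F1=0 F2=4 F3=3; commitIndex=3
Op 8: F1 acks idx 5 -> match: F0=1 F1=5 F2=4 F3=3; commitIndex=4
Op 9: F1 acks idx 4 -> match: F0=1 F1=5 F2=4 F3=3; commitIndex=4
Op 10: append 1 -> log_len=8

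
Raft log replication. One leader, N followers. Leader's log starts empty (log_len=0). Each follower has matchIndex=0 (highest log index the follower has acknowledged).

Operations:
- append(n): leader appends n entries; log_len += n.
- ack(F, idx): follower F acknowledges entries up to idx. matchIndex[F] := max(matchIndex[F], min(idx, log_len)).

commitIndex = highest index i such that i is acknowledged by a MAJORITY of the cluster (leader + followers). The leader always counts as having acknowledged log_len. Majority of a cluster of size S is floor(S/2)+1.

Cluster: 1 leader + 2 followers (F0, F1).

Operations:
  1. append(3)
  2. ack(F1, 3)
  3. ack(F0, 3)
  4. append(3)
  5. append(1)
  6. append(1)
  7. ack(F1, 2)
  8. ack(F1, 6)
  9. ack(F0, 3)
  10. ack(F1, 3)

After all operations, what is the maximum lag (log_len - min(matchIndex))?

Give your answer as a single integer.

Answer: 5

Derivation:
Op 1: append 3 -> log_len=3
Op 2: F1 acks idx 3 -> match: F0=0 F1=3; commitIndex=3
Op 3: F0 acks idx 3 -> match: F0=3 F1=3; commitIndex=3
Op 4: append 3 -> log_len=6
Op 5: append 1 -> log_len=7
Op 6: append 1 -> log_len=8
Op 7: F1 acks idx 2 -> match: F0=3 F1=3; commitIndex=3
Op 8: F1 acks idx 6 -> match: F0=3 F1=6; commitIndex=6
Op 9: F0 acks idx 3 -> match: F0=3 F1=6; commitIndex=6
Op 10: F1 acks idx 3 -> match: F0=3 F1=6; commitIndex=6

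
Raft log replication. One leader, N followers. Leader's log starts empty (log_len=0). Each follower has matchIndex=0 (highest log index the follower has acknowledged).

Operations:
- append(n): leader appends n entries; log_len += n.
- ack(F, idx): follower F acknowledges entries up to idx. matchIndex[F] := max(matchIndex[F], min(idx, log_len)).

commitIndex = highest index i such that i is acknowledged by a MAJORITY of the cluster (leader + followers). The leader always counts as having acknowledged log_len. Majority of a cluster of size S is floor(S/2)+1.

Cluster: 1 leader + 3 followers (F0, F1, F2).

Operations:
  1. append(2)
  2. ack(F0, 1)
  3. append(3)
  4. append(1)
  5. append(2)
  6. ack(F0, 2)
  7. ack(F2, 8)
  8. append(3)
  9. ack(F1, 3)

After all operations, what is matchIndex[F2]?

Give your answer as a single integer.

Answer: 8

Derivation:
Op 1: append 2 -> log_len=2
Op 2: F0 acks idx 1 -> match: F0=1 F1=0 F2=0; commitIndex=0
Op 3: append 3 -> log_len=5
Op 4: append 1 -> log_len=6
Op 5: append 2 -> log_len=8
Op 6: F0 acks idx 2 -> match: F0=2 F1=0 F2=0; commitIndex=0
Op 7: F2 acks idx 8 -> match: F0=2 F1=0 F2=8; commitIndex=2
Op 8: append 3 -> log_len=11
Op 9: F1 acks idx 3 -> match: F0=2 F1=3 F2=8; commitIndex=3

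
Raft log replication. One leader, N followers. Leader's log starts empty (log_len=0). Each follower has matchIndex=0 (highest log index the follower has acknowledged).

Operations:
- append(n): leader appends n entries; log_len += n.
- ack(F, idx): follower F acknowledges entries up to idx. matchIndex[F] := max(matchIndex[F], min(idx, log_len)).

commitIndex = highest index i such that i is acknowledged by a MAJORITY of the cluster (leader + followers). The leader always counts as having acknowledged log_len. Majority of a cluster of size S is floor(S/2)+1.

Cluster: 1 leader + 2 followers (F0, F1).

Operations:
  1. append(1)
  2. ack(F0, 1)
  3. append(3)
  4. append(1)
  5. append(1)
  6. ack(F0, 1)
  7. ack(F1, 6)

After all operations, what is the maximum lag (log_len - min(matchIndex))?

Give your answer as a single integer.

Op 1: append 1 -> log_len=1
Op 2: F0 acks idx 1 -> match: F0=1 F1=0; commitIndex=1
Op 3: append 3 -> log_len=4
Op 4: append 1 -> log_len=5
Op 5: append 1 -> log_len=6
Op 6: F0 acks idx 1 -> match: F0=1 F1=0; commitIndex=1
Op 7: F1 acks idx 6 -> match: F0=1 F1=6; commitIndex=6

Answer: 5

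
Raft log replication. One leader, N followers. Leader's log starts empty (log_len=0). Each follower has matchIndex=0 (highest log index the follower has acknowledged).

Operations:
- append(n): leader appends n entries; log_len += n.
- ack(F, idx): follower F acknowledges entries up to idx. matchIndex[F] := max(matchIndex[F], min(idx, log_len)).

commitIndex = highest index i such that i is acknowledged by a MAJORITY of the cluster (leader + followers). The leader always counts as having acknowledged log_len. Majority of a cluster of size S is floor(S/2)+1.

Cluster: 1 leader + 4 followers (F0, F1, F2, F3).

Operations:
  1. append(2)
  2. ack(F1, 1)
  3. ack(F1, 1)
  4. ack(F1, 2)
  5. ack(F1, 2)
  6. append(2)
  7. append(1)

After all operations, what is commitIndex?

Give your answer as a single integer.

Answer: 0

Derivation:
Op 1: append 2 -> log_len=2
Op 2: F1 acks idx 1 -> match: F0=0 F1=1 F2=0 F3=0; commitIndex=0
Op 3: F1 acks idx 1 -> match: F0=0 F1=1 F2=0 F3=0; commitIndex=0
Op 4: F1 acks idx 2 -> match: F0=0 F1=2 F2=0 F3=0; commitIndex=0
Op 5: F1 acks idx 2 -> match: F0=0 F1=2 F2=0 F3=0; commitIndex=0
Op 6: append 2 -> log_len=4
Op 7: append 1 -> log_len=5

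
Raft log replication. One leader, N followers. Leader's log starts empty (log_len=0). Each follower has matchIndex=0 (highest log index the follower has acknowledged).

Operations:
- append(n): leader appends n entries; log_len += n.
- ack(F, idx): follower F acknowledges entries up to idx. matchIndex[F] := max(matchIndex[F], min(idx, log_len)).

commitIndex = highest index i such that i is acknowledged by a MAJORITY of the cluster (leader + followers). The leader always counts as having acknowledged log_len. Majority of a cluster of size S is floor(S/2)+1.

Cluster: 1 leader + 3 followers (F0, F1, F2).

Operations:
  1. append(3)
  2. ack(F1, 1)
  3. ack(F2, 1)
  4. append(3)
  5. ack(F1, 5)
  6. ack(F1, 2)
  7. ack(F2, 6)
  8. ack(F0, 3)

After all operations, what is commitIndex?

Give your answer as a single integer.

Answer: 5

Derivation:
Op 1: append 3 -> log_len=3
Op 2: F1 acks idx 1 -> match: F0=0 F1=1 F2=0; commitIndex=0
Op 3: F2 acks idx 1 -> match: F0=0 F1=1 F2=1; commitIndex=1
Op 4: append 3 -> log_len=6
Op 5: F1 acks idx 5 -> match: F0=0 F1=5 F2=1; commitIndex=1
Op 6: F1 acks idx 2 -> match: F0=0 F1=5 F2=1; commitIndex=1
Op 7: F2 acks idx 6 -> match: F0=0 F1=5 F2=6; commitIndex=5
Op 8: F0 acks idx 3 -> match: F0=3 F1=5 F2=6; commitIndex=5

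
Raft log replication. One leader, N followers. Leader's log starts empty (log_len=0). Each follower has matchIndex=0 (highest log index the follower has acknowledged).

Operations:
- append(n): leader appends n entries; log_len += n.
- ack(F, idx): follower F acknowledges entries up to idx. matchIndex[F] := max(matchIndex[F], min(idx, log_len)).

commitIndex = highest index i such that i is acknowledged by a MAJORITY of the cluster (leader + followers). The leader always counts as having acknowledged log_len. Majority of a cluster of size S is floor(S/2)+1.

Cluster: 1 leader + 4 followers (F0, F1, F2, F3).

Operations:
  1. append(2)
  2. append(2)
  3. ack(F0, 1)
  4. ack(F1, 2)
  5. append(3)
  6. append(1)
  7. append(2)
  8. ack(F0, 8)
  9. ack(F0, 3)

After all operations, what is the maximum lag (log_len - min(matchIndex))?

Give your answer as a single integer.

Op 1: append 2 -> log_len=2
Op 2: append 2 -> log_len=4
Op 3: F0 acks idx 1 -> match: F0=1 F1=0 F2=0 F3=0; commitIndex=0
Op 4: F1 acks idx 2 -> match: F0=1 F1=2 F2=0 F3=0; commitIndex=1
Op 5: append 3 -> log_len=7
Op 6: append 1 -> log_len=8
Op 7: append 2 -> log_len=10
Op 8: F0 acks idx 8 -> match: F0=8 F1=2 F2=0 F3=0; commitIndex=2
Op 9: F0 acks idx 3 -> match: F0=8 F1=2 F2=0 F3=0; commitIndex=2

Answer: 10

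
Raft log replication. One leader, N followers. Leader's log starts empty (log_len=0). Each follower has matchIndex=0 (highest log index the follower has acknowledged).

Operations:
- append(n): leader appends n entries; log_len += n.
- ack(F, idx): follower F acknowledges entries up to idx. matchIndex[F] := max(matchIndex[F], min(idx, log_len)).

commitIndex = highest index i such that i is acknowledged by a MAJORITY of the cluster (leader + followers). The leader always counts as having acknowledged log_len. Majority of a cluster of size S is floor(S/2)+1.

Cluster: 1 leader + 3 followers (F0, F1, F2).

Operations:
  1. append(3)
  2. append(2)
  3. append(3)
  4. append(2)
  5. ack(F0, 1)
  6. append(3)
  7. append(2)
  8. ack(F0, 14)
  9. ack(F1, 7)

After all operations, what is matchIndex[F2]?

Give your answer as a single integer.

Op 1: append 3 -> log_len=3
Op 2: append 2 -> log_len=5
Op 3: append 3 -> log_len=8
Op 4: append 2 -> log_len=10
Op 5: F0 acks idx 1 -> match: F0=1 F1=0 F2=0; commitIndex=0
Op 6: append 3 -> log_len=13
Op 7: append 2 -> log_len=15
Op 8: F0 acks idx 14 -> match: F0=14 F1=0 F2=0; commitIndex=0
Op 9: F1 acks idx 7 -> match: F0=14 F1=7 F2=0; commitIndex=7

Answer: 0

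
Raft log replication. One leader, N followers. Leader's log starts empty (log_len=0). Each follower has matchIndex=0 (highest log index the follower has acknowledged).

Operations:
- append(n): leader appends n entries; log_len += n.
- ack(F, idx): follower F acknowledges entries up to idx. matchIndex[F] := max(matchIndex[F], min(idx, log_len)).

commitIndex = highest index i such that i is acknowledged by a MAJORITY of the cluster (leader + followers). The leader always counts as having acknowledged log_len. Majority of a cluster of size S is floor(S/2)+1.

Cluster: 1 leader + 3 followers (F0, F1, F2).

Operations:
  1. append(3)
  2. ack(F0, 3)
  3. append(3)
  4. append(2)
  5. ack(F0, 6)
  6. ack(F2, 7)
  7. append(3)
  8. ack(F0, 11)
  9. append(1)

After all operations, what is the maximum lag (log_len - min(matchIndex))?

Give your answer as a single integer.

Answer: 12

Derivation:
Op 1: append 3 -> log_len=3
Op 2: F0 acks idx 3 -> match: F0=3 F1=0 F2=0; commitIndex=0
Op 3: append 3 -> log_len=6
Op 4: append 2 -> log_len=8
Op 5: F0 acks idx 6 -> match: F0=6 F1=0 F2=0; commitIndex=0
Op 6: F2 acks idx 7 -> match: F0=6 F1=0 F2=7; commitIndex=6
Op 7: append 3 -> log_len=11
Op 8: F0 acks idx 11 -> match: F0=11 F1=0 F2=7; commitIndex=7
Op 9: append 1 -> log_len=12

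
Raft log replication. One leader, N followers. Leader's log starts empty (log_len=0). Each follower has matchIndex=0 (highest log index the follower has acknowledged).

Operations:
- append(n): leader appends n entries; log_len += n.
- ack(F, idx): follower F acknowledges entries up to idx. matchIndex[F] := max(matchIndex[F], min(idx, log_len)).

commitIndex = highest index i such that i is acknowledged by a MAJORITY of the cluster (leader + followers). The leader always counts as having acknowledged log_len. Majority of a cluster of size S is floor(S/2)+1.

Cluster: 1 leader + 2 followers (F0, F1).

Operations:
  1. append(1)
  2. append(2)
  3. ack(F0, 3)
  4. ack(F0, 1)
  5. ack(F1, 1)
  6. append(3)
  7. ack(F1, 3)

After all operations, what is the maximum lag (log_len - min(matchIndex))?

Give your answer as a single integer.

Op 1: append 1 -> log_len=1
Op 2: append 2 -> log_len=3
Op 3: F0 acks idx 3 -> match: F0=3 F1=0; commitIndex=3
Op 4: F0 acks idx 1 -> match: F0=3 F1=0; commitIndex=3
Op 5: F1 acks idx 1 -> match: F0=3 F1=1; commitIndex=3
Op 6: append 3 -> log_len=6
Op 7: F1 acks idx 3 -> match: F0=3 F1=3; commitIndex=3

Answer: 3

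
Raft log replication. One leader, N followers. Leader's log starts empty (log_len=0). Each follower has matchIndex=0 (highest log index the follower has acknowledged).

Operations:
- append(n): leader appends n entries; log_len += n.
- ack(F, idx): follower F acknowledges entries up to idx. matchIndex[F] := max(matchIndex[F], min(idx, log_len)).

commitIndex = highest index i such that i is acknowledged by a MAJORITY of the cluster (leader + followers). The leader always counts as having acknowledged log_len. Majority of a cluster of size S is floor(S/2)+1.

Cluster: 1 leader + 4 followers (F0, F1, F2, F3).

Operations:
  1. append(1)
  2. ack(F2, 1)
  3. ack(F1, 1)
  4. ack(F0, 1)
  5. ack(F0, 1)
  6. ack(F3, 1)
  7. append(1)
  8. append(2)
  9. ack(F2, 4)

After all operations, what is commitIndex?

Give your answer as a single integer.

Answer: 1

Derivation:
Op 1: append 1 -> log_len=1
Op 2: F2 acks idx 1 -> match: F0=0 F1=0 F2=1 F3=0; commitIndex=0
Op 3: F1 acks idx 1 -> match: F0=0 F1=1 F2=1 F3=0; commitIndex=1
Op 4: F0 acks idx 1 -> match: F0=1 F1=1 F2=1 F3=0; commitIndex=1
Op 5: F0 acks idx 1 -> match: F0=1 F1=1 F2=1 F3=0; commitIndex=1
Op 6: F3 acks idx 1 -> match: F0=1 F1=1 F2=1 F3=1; commitIndex=1
Op 7: append 1 -> log_len=2
Op 8: append 2 -> log_len=4
Op 9: F2 acks idx 4 -> match: F0=1 F1=1 F2=4 F3=1; commitIndex=1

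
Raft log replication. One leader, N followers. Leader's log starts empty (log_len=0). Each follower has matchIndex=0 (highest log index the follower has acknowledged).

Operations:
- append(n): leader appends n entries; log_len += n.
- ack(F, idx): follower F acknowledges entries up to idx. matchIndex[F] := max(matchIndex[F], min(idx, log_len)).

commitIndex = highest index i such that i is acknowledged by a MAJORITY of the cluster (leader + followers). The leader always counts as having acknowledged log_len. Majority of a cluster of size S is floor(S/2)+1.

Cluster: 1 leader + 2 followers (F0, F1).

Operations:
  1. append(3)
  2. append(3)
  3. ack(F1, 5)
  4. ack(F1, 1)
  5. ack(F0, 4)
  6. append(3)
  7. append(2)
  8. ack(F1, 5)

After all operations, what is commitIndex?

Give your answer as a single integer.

Op 1: append 3 -> log_len=3
Op 2: append 3 -> log_len=6
Op 3: F1 acks idx 5 -> match: F0=0 F1=5; commitIndex=5
Op 4: F1 acks idx 1 -> match: F0=0 F1=5; commitIndex=5
Op 5: F0 acks idx 4 -> match: F0=4 F1=5; commitIndex=5
Op 6: append 3 -> log_len=9
Op 7: append 2 -> log_len=11
Op 8: F1 acks idx 5 -> match: F0=4 F1=5; commitIndex=5

Answer: 5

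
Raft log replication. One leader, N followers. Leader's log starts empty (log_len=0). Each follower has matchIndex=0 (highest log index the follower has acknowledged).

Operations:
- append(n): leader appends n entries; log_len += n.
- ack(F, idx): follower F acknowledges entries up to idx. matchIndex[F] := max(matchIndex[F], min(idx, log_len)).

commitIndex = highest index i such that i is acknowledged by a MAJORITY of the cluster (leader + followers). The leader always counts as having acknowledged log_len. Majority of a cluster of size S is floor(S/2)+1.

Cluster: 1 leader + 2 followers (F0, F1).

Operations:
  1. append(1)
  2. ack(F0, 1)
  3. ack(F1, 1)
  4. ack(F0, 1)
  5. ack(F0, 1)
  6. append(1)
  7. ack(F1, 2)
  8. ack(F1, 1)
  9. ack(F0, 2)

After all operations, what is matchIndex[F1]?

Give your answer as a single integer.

Answer: 2

Derivation:
Op 1: append 1 -> log_len=1
Op 2: F0 acks idx 1 -> match: F0=1 F1=0; commitIndex=1
Op 3: F1 acks idx 1 -> match: F0=1 F1=1; commitIndex=1
Op 4: F0 acks idx 1 -> match: F0=1 F1=1; commitIndex=1
Op 5: F0 acks idx 1 -> match: F0=1 F1=1; commitIndex=1
Op 6: append 1 -> log_len=2
Op 7: F1 acks idx 2 -> match: F0=1 F1=2; commitIndex=2
Op 8: F1 acks idx 1 -> match: F0=1 F1=2; commitIndex=2
Op 9: F0 acks idx 2 -> match: F0=2 F1=2; commitIndex=2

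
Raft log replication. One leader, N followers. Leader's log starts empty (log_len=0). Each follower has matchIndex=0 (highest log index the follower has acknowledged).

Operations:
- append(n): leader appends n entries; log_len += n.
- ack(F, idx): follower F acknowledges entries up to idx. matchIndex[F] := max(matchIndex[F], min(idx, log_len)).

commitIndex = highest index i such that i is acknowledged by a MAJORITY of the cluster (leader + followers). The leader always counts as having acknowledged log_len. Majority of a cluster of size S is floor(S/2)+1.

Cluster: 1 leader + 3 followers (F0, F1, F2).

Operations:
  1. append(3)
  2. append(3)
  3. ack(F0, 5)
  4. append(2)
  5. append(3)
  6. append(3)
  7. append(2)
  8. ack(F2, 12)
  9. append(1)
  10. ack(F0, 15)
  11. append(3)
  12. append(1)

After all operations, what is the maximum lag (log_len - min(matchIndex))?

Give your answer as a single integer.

Answer: 21

Derivation:
Op 1: append 3 -> log_len=3
Op 2: append 3 -> log_len=6
Op 3: F0 acks idx 5 -> match: F0=5 F1=0 F2=0; commitIndex=0
Op 4: append 2 -> log_len=8
Op 5: append 3 -> log_len=11
Op 6: append 3 -> log_len=14
Op 7: append 2 -> log_len=16
Op 8: F2 acks idx 12 -> match: F0=5 F1=0 F2=12; commitIndex=5
Op 9: append 1 -> log_len=17
Op 10: F0 acks idx 15 -> match: F0=15 F1=0 F2=12; commitIndex=12
Op 11: append 3 -> log_len=20
Op 12: append 1 -> log_len=21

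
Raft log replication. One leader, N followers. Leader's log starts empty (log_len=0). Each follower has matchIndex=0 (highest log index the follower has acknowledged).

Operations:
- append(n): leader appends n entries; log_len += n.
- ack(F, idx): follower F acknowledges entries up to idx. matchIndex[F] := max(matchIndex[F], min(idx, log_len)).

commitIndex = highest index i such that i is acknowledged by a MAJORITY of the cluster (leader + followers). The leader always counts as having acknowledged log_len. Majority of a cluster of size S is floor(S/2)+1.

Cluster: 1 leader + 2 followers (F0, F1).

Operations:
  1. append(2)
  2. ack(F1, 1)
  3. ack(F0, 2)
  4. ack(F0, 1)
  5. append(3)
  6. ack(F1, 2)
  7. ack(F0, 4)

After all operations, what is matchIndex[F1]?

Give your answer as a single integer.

Answer: 2

Derivation:
Op 1: append 2 -> log_len=2
Op 2: F1 acks idx 1 -> match: F0=0 F1=1; commitIndex=1
Op 3: F0 acks idx 2 -> match: F0=2 F1=1; commitIndex=2
Op 4: F0 acks idx 1 -> match: F0=2 F1=1; commitIndex=2
Op 5: append 3 -> log_len=5
Op 6: F1 acks idx 2 -> match: F0=2 F1=2; commitIndex=2
Op 7: F0 acks idx 4 -> match: F0=4 F1=2; commitIndex=4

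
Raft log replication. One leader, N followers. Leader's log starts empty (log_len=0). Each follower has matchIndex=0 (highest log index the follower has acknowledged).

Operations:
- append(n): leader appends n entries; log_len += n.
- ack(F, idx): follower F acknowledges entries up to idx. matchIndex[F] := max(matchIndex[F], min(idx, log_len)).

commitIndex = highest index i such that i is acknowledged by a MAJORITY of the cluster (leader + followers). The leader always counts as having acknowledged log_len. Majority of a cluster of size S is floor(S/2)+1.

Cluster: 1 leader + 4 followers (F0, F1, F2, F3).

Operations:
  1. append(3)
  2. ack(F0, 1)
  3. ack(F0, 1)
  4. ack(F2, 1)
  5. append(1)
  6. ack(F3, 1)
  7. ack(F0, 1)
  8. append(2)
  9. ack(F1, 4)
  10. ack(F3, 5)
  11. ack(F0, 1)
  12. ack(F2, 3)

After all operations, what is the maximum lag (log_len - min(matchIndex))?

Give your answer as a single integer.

Op 1: append 3 -> log_len=3
Op 2: F0 acks idx 1 -> match: F0=1 F1=0 F2=0 F3=0; commitIndex=0
Op 3: F0 acks idx 1 -> match: F0=1 F1=0 F2=0 F3=0; commitIndex=0
Op 4: F2 acks idx 1 -> match: F0=1 F1=0 F2=1 F3=0; commitIndex=1
Op 5: append 1 -> log_len=4
Op 6: F3 acks idx 1 -> match: F0=1 F1=0 F2=1 F3=1; commitIndex=1
Op 7: F0 acks idx 1 -> match: F0=1 F1=0 F2=1 F3=1; commitIndex=1
Op 8: append 2 -> log_len=6
Op 9: F1 acks idx 4 -> match: F0=1 F1=4 F2=1 F3=1; commitIndex=1
Op 10: F3 acks idx 5 -> match: F0=1 F1=4 F2=1 F3=5; commitIndex=4
Op 11: F0 acks idx 1 -> match: F0=1 F1=4 F2=1 F3=5; commitIndex=4
Op 12: F2 acks idx 3 -> match: F0=1 F1=4 F2=3 F3=5; commitIndex=4

Answer: 5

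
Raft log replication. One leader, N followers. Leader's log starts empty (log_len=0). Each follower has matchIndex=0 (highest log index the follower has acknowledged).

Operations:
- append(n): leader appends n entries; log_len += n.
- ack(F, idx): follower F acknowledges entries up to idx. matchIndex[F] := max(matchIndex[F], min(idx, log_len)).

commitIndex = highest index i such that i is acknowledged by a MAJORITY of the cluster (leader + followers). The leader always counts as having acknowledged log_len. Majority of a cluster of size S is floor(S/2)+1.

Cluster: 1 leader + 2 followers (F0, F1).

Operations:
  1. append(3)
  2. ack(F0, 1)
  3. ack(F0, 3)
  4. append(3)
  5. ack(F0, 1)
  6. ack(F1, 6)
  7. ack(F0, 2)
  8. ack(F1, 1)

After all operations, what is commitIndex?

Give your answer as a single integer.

Answer: 6

Derivation:
Op 1: append 3 -> log_len=3
Op 2: F0 acks idx 1 -> match: F0=1 F1=0; commitIndex=1
Op 3: F0 acks idx 3 -> match: F0=3 F1=0; commitIndex=3
Op 4: append 3 -> log_len=6
Op 5: F0 acks idx 1 -> match: F0=3 F1=0; commitIndex=3
Op 6: F1 acks idx 6 -> match: F0=3 F1=6; commitIndex=6
Op 7: F0 acks idx 2 -> match: F0=3 F1=6; commitIndex=6
Op 8: F1 acks idx 1 -> match: F0=3 F1=6; commitIndex=6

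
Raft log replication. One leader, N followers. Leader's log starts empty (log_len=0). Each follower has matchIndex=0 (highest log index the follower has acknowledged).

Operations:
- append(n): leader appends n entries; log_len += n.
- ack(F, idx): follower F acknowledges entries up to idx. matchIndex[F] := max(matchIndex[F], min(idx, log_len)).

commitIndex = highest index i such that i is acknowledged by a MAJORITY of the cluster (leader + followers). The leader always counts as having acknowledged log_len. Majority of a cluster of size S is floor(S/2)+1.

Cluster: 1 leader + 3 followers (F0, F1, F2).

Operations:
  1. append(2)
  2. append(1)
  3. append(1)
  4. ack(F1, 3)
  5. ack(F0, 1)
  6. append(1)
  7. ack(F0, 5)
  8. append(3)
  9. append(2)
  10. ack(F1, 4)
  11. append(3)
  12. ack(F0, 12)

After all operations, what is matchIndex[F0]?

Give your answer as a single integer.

Answer: 12

Derivation:
Op 1: append 2 -> log_len=2
Op 2: append 1 -> log_len=3
Op 3: append 1 -> log_len=4
Op 4: F1 acks idx 3 -> match: F0=0 F1=3 F2=0; commitIndex=0
Op 5: F0 acks idx 1 -> match: F0=1 F1=3 F2=0; commitIndex=1
Op 6: append 1 -> log_len=5
Op 7: F0 acks idx 5 -> match: F0=5 F1=3 F2=0; commitIndex=3
Op 8: append 3 -> log_len=8
Op 9: append 2 -> log_len=10
Op 10: F1 acks idx 4 -> match: F0=5 F1=4 F2=0; commitIndex=4
Op 11: append 3 -> log_len=13
Op 12: F0 acks idx 12 -> match: F0=12 F1=4 F2=0; commitIndex=4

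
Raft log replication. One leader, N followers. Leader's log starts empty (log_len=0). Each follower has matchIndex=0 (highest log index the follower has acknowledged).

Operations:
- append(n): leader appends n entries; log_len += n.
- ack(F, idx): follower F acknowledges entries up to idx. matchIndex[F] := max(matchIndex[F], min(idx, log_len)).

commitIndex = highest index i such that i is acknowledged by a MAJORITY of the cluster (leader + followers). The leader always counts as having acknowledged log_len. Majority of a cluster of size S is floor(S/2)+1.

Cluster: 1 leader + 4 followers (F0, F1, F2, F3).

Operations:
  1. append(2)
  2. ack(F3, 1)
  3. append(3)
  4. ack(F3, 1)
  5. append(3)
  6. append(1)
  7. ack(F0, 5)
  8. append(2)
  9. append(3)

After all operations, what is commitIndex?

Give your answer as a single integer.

Answer: 1

Derivation:
Op 1: append 2 -> log_len=2
Op 2: F3 acks idx 1 -> match: F0=0 F1=0 F2=0 F3=1; commitIndex=0
Op 3: append 3 -> log_len=5
Op 4: F3 acks idx 1 -> match: F0=0 F1=0 F2=0 F3=1; commitIndex=0
Op 5: append 3 -> log_len=8
Op 6: append 1 -> log_len=9
Op 7: F0 acks idx 5 -> match: F0=5 F1=0 F2=0 F3=1; commitIndex=1
Op 8: append 2 -> log_len=11
Op 9: append 3 -> log_len=14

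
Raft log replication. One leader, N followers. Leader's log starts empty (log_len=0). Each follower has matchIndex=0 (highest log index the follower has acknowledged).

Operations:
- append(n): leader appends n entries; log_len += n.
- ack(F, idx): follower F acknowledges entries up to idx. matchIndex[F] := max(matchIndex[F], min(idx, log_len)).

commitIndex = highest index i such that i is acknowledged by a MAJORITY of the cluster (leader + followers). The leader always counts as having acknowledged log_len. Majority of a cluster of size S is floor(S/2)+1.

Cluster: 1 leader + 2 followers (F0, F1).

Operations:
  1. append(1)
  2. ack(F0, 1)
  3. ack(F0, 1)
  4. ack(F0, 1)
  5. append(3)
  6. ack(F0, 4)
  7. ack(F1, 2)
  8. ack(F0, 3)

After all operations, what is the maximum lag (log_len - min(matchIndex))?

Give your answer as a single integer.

Op 1: append 1 -> log_len=1
Op 2: F0 acks idx 1 -> match: F0=1 F1=0; commitIndex=1
Op 3: F0 acks idx 1 -> match: F0=1 F1=0; commitIndex=1
Op 4: F0 acks idx 1 -> match: F0=1 F1=0; commitIndex=1
Op 5: append 3 -> log_len=4
Op 6: F0 acks idx 4 -> match: F0=4 F1=0; commitIndex=4
Op 7: F1 acks idx 2 -> match: F0=4 F1=2; commitIndex=4
Op 8: F0 acks idx 3 -> match: F0=4 F1=2; commitIndex=4

Answer: 2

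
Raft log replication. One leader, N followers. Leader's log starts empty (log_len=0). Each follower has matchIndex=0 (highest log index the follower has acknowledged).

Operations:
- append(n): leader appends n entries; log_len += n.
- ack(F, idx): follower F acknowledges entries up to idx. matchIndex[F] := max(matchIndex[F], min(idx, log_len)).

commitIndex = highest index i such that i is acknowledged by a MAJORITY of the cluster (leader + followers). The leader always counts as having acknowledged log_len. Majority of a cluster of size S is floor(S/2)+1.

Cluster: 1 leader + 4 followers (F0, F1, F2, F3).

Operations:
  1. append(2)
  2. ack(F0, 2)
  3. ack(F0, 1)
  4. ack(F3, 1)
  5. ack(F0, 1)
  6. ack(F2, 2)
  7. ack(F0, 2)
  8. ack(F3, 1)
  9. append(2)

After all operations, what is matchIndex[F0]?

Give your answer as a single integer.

Op 1: append 2 -> log_len=2
Op 2: F0 acks idx 2 -> match: F0=2 F1=0 F2=0 F3=0; commitIndex=0
Op 3: F0 acks idx 1 -> match: F0=2 F1=0 F2=0 F3=0; commitIndex=0
Op 4: F3 acks idx 1 -> match: F0=2 F1=0 F2=0 F3=1; commitIndex=1
Op 5: F0 acks idx 1 -> match: F0=2 F1=0 F2=0 F3=1; commitIndex=1
Op 6: F2 acks idx 2 -> match: F0=2 F1=0 F2=2 F3=1; commitIndex=2
Op 7: F0 acks idx 2 -> match: F0=2 F1=0 F2=2 F3=1; commitIndex=2
Op 8: F3 acks idx 1 -> match: F0=2 F1=0 F2=2 F3=1; commitIndex=2
Op 9: append 2 -> log_len=4

Answer: 2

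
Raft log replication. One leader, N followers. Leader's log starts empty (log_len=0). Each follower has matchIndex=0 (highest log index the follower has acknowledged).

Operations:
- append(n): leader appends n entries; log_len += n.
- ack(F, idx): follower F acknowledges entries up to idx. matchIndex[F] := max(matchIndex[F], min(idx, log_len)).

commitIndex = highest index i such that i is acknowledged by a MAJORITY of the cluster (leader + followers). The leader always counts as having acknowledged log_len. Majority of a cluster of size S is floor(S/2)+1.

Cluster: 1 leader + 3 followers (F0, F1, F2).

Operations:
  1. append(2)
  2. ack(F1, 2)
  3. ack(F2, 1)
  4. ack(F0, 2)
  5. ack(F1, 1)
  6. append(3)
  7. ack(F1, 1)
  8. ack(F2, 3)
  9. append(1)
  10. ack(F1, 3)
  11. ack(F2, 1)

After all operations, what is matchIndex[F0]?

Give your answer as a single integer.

Op 1: append 2 -> log_len=2
Op 2: F1 acks idx 2 -> match: F0=0 F1=2 F2=0; commitIndex=0
Op 3: F2 acks idx 1 -> match: F0=0 F1=2 F2=1; commitIndex=1
Op 4: F0 acks idx 2 -> match: F0=2 F1=2 F2=1; commitIndex=2
Op 5: F1 acks idx 1 -> match: F0=2 F1=2 F2=1; commitIndex=2
Op 6: append 3 -> log_len=5
Op 7: F1 acks idx 1 -> match: F0=2 F1=2 F2=1; commitIndex=2
Op 8: F2 acks idx 3 -> match: F0=2 F1=2 F2=3; commitIndex=2
Op 9: append 1 -> log_len=6
Op 10: F1 acks idx 3 -> match: F0=2 F1=3 F2=3; commitIndex=3
Op 11: F2 acks idx 1 -> match: F0=2 F1=3 F2=3; commitIndex=3

Answer: 2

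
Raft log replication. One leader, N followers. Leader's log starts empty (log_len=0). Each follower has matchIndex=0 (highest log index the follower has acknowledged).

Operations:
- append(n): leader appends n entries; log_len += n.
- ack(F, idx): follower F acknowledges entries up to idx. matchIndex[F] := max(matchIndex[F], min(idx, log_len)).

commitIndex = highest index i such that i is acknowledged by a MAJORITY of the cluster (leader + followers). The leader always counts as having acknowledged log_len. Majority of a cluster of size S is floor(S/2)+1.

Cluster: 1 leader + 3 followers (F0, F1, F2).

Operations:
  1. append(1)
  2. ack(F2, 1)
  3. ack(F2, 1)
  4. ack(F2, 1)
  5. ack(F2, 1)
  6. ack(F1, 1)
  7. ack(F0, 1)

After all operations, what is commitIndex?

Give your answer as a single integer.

Answer: 1

Derivation:
Op 1: append 1 -> log_len=1
Op 2: F2 acks idx 1 -> match: F0=0 F1=0 F2=1; commitIndex=0
Op 3: F2 acks idx 1 -> match: F0=0 F1=0 F2=1; commitIndex=0
Op 4: F2 acks idx 1 -> match: F0=0 F1=0 F2=1; commitIndex=0
Op 5: F2 acks idx 1 -> match: F0=0 F1=0 F2=1; commitIndex=0
Op 6: F1 acks idx 1 -> match: F0=0 F1=1 F2=1; commitIndex=1
Op 7: F0 acks idx 1 -> match: F0=1 F1=1 F2=1; commitIndex=1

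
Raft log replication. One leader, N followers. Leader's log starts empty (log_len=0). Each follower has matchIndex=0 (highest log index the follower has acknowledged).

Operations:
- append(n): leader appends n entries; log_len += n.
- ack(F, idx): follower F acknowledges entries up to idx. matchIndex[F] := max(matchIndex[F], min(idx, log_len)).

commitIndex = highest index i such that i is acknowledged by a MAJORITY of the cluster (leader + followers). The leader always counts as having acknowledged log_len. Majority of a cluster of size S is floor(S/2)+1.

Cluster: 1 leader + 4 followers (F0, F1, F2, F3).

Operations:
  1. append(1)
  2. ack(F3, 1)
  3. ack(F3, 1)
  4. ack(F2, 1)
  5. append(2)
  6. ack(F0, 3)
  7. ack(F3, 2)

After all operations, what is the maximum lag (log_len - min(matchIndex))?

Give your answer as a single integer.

Answer: 3

Derivation:
Op 1: append 1 -> log_len=1
Op 2: F3 acks idx 1 -> match: F0=0 F1=0 F2=0 F3=1; commitIndex=0
Op 3: F3 acks idx 1 -> match: F0=0 F1=0 F2=0 F3=1; commitIndex=0
Op 4: F2 acks idx 1 -> match: F0=0 F1=0 F2=1 F3=1; commitIndex=1
Op 5: append 2 -> log_len=3
Op 6: F0 acks idx 3 -> match: F0=3 F1=0 F2=1 F3=1; commitIndex=1
Op 7: F3 acks idx 2 -> match: F0=3 F1=0 F2=1 F3=2; commitIndex=2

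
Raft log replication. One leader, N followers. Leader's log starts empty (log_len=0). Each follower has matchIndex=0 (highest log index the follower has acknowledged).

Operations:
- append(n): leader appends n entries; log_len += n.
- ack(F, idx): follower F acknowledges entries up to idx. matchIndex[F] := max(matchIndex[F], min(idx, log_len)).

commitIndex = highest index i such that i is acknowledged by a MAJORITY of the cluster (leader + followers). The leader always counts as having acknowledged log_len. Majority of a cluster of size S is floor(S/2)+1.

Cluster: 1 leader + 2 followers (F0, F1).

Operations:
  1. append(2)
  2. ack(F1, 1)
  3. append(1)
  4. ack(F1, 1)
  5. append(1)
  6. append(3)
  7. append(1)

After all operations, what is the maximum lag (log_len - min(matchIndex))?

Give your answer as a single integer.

Answer: 8

Derivation:
Op 1: append 2 -> log_len=2
Op 2: F1 acks idx 1 -> match: F0=0 F1=1; commitIndex=1
Op 3: append 1 -> log_len=3
Op 4: F1 acks idx 1 -> match: F0=0 F1=1; commitIndex=1
Op 5: append 1 -> log_len=4
Op 6: append 3 -> log_len=7
Op 7: append 1 -> log_len=8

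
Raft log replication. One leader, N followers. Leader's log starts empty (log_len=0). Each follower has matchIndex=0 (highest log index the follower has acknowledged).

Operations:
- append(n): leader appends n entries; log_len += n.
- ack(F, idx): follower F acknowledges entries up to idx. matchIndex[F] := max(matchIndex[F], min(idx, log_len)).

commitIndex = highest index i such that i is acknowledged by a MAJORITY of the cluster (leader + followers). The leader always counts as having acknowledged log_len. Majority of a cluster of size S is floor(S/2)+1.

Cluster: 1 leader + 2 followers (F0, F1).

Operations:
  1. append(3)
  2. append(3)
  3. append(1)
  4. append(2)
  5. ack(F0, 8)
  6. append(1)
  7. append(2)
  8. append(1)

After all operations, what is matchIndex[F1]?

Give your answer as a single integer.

Answer: 0

Derivation:
Op 1: append 3 -> log_len=3
Op 2: append 3 -> log_len=6
Op 3: append 1 -> log_len=7
Op 4: append 2 -> log_len=9
Op 5: F0 acks idx 8 -> match: F0=8 F1=0; commitIndex=8
Op 6: append 1 -> log_len=10
Op 7: append 2 -> log_len=12
Op 8: append 1 -> log_len=13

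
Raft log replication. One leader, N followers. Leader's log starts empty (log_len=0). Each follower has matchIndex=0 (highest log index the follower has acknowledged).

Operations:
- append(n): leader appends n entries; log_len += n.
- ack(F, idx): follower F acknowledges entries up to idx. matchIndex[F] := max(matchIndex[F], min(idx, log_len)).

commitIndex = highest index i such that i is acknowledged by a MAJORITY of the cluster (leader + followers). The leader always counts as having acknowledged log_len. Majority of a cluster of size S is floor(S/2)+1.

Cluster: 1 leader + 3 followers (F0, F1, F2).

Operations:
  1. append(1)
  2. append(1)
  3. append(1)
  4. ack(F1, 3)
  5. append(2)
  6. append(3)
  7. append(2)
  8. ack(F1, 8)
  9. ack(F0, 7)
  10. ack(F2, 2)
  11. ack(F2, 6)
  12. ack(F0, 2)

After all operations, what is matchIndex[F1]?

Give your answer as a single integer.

Answer: 8

Derivation:
Op 1: append 1 -> log_len=1
Op 2: append 1 -> log_len=2
Op 3: append 1 -> log_len=3
Op 4: F1 acks idx 3 -> match: F0=0 F1=3 F2=0; commitIndex=0
Op 5: append 2 -> log_len=5
Op 6: append 3 -> log_len=8
Op 7: append 2 -> log_len=10
Op 8: F1 acks idx 8 -> match: F0=0 F1=8 F2=0; commitIndex=0
Op 9: F0 acks idx 7 -> match: F0=7 F1=8 F2=0; commitIndex=7
Op 10: F2 acks idx 2 -> match: F0=7 F1=8 F2=2; commitIndex=7
Op 11: F2 acks idx 6 -> match: F0=7 F1=8 F2=6; commitIndex=7
Op 12: F0 acks idx 2 -> match: F0=7 F1=8 F2=6; commitIndex=7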